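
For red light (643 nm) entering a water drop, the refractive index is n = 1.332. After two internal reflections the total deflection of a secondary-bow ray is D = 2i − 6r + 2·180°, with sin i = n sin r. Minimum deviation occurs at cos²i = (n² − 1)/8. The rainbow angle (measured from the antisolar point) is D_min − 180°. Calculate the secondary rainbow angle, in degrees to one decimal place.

cos²i = (1.77422 − 1)/8 = 0.09678; i = arccos(0.31109) = 71.875°.
sin r = sin 71.875°/1.332 = 0.71350; r = 45.520°.
D_min = 2·71.875° − 6·45.520° + 360° = 230.628°.
Rainbow angle = D_min − 180° = 50.628°.

50.6°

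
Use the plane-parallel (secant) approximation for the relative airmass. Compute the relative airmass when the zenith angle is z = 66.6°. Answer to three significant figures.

2.52

X = sec z = 1/cos 66.6° = 1/0.3971 = 2.5180.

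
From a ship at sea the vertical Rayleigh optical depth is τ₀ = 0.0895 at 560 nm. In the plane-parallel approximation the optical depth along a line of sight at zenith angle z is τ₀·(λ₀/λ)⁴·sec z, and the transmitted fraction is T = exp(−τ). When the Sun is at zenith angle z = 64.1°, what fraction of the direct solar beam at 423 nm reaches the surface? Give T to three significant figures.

0.533

sec 64.1° = 2.2894.
τ = 0.0895 × (560/423)⁴ × 2.2894 = 0.0895 × 3.0718 × 2.2894 = 0.6294.
T = exp(−0.6294) = 0.5329.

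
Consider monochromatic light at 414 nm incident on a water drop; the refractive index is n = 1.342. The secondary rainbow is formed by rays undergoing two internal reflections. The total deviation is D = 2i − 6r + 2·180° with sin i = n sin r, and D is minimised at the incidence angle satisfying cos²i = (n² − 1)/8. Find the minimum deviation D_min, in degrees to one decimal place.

cos²i = (1.80096 − 1)/8 = 0.10012; i = arccos(0.31642) = 71.554°.
sin r = sin 71.554°/1.342 = 0.70687; r = 44.981°.
D_min = 2·71.554° − 6·44.981° + 360° = 233.222°.

233.2°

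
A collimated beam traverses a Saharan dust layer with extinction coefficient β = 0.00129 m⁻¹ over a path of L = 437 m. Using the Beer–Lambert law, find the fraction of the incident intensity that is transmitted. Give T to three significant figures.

τ = β·L = 0.00129 × 437 = 0.5637.
T = exp(−0.5637) = 0.5691.

0.569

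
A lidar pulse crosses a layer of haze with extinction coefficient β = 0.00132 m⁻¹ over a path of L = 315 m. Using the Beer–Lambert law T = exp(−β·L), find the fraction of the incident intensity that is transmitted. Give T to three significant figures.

0.660

τ = β·L = 0.00132 × 315 = 0.4158.
T = exp(−0.4158) = 0.6598.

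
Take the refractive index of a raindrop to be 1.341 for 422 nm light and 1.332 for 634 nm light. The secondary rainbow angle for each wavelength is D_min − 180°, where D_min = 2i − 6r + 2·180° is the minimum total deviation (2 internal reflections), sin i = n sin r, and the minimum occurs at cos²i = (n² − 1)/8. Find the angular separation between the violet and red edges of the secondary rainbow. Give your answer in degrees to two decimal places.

At 422 nm (n = 1.341): cos²i = 0.09979 → i = 71.586°, r = 45.034°, D_min = 232.966°, rainbow angle = 52.966°.
At 634 nm (n = 1.332): cos²i = 0.09678 → i = 71.875°, r = 45.520°, D_min = 230.628°, rainbow angle = 50.628°.
Angular width = |52.966° − 50.628°| = 2.337°.

2.34°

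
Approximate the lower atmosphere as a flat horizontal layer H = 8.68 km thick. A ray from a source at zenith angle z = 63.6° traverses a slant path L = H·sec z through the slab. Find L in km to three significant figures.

sec z = 1/cos 63.6° = 2.2490.
L = 8.68 × 2.2490 = 19.522 km.

19.5 km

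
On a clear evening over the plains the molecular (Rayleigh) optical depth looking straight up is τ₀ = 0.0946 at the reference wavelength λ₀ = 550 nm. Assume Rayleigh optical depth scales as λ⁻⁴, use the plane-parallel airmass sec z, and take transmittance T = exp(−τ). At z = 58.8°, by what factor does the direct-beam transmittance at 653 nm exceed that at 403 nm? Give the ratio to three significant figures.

1.72

Airmass: sec 58.8° = 1.9304.
τ(653 nm) = 0.0946 × (550/653)⁴ × 1.9304 = 0.0946 × 0.5033 × 1.9304 = 0.0919.
τ(403 nm) = 0.0946 × (550/403)⁴ × 1.9304 = 0.0946 × 3.4692 × 1.9304 = 0.6335.
T(653)/T(403) = exp(τ_B − τ_A) = exp(0.5416) = 1.7188.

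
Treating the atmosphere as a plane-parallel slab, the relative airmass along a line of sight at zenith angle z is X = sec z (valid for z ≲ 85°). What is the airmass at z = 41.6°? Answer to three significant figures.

1.34

X = sec z = 1/cos 41.6° = 1/0.7478 = 1.3373.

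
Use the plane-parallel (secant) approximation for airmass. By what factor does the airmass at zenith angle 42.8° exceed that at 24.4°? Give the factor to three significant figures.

1.24

X(42.8°)/X(24.4°) = sec 42.8° / sec 24.4° = cos 24.4° / cos 42.8° = 0.9107/0.7337 = 1.2412.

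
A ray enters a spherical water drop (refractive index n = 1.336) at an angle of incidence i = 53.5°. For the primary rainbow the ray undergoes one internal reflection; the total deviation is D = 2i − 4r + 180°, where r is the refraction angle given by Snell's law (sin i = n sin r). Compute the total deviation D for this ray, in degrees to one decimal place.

sin r = sin 53.5° / 1.336 = 0.8039/1.336 = 0.6017; r = 36.99°.
D = 2·53.5° − 4·36.99° + 180° = 107.00° − 147.96° + 180° = 139.04°.

139.0°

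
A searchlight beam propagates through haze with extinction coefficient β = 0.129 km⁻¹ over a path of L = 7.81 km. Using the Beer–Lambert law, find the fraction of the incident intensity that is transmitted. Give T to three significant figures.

0.365

τ = β·L = 0.129 × 7.81 = 1.0075.
T = exp(−1.0075) = 0.3651.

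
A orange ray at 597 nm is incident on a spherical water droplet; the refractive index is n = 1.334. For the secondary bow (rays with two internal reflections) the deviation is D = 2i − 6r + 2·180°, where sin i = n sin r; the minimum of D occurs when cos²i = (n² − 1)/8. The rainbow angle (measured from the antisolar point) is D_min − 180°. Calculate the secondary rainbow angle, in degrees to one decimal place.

51.2°

cos²i = (1.77956 − 1)/8 = 0.09744; i = arccos(0.31216) = 71.810°.
sin r = sin 71.810°/1.334 = 0.71217; r = 45.411°.
D_min = 2·71.810° − 6·45.411° + 360° = 231.153°.
Rainbow angle = D_min − 180° = 51.153°.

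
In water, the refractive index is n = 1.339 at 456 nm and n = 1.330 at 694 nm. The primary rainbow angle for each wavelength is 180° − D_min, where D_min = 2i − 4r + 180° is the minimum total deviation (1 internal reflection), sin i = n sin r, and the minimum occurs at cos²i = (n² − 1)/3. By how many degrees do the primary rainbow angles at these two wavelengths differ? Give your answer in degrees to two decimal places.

1.30°

At 456 nm (n = 1.339): cos²i = 0.26431 → i = 59.062°, r = 39.834°, D_min = 138.786°, rainbow angle = 41.214°.
At 694 nm (n = 1.330): cos²i = 0.25630 → i = 59.585°, r = 40.422°, D_min = 137.484°, rainbow angle = 42.516°.
Angular width = |41.214° − 42.516°| = 1.303°.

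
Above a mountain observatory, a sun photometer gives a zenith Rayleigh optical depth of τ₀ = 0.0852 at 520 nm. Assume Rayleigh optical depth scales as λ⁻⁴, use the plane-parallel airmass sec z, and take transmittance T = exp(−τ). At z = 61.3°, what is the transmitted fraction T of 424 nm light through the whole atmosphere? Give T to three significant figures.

0.669

sec 61.3° = 2.0824.
τ = 0.0852 × (520/424)⁴ × 2.0824 = 0.0852 × 2.2623 × 2.0824 = 0.4014.
T = exp(−0.4014) = 0.6694.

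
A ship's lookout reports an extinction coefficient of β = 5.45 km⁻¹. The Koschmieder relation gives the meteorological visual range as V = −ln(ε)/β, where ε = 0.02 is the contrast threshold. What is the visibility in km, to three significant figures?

V = −ln(0.02) / 5.45 = 3.912 / 5.45 = 0.7178 km.

0.718 km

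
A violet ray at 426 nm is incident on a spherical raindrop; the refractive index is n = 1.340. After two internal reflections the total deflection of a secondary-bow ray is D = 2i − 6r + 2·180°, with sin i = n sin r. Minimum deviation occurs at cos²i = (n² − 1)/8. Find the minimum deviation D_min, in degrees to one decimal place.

cos²i = (1.79560 − 1)/8 = 0.09945; i = arccos(0.31536) = 71.618°.
sin r = sin 71.618°/1.340 = 0.70819; r = 45.088°.
D_min = 2·71.618° − 6·45.088° + 360° = 232.709°.

232.7°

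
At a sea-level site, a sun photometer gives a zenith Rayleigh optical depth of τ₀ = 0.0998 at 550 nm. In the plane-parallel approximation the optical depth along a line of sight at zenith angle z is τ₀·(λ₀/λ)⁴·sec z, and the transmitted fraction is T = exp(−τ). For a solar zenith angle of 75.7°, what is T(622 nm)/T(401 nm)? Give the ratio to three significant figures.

Airmass: sec 75.7° = 4.0486.
τ(622 nm) = 0.0998 × (550/622)⁴ × 4.0486 = 0.0998 × 0.6113 × 4.0486 = 0.2470.
τ(401 nm) = 0.0998 × (550/401)⁴ × 4.0486 = 0.0998 × 3.5389 × 4.0486 = 1.4299.
T(622)/T(401) = exp(τ_B − τ_A) = exp(1.1829) = 3.2638.

3.26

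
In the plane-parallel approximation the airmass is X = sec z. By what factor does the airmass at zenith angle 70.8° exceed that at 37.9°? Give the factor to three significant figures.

X(70.8°)/X(37.9°) = sec 70.8° / sec 37.9° = cos 37.9° / cos 70.8° = 0.7891/0.3289 = 2.3994.

2.40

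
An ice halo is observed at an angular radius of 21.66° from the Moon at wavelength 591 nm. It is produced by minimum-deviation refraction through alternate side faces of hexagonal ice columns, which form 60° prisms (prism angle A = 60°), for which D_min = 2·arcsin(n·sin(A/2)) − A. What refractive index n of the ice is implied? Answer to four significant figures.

1.308

Rearranging: n = sin((D_min + A)/2) / sin(A/2).
(D_min + A)/2 = (21.66° + 60°)/2 = 40.830°.
n = sin 40.830° / sin 30° = 0.6538 / 0.5000 = 1.3076.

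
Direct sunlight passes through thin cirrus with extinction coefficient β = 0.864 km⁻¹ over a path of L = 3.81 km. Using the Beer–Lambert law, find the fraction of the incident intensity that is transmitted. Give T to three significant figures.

τ = β·L = 0.864 × 3.81 = 3.2918.
T = exp(−3.2918) = 0.0372.

0.0372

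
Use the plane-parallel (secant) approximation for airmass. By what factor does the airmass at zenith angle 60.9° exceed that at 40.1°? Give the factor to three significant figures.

1.57

X(60.9°)/X(40.1°) = sec 60.9° / sec 40.1° = cos 40.1° / cos 60.9° = 0.7649/0.4863 = 1.5728.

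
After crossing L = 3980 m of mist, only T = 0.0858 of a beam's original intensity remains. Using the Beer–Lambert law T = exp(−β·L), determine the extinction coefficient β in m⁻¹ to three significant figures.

Beer–Lambert: T = exp(−βL) ⇒ β = −ln(T)/L = −ln(0.0858)/3980 = 2.4557/3980 = 0.000617 m⁻¹.

0.000617 m⁻¹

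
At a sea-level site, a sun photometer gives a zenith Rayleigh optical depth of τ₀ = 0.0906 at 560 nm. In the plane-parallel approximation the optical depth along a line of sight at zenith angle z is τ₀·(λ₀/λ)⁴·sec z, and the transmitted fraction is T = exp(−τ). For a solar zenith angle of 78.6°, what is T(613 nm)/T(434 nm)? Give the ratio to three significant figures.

2.59

Airmass: sec 78.6° = 5.0593.
τ(613 nm) = 0.0906 × (560/613)⁴ × 5.0593 = 0.0906 × 0.6965 × 5.0593 = 0.3192.
τ(434 nm) = 0.0906 × (560/434)⁴ × 5.0593 = 0.0906 × 2.7720 × 5.0593 = 1.2706.
T(613)/T(434) = exp(τ_B − τ_A) = exp(0.9514) = 2.5892.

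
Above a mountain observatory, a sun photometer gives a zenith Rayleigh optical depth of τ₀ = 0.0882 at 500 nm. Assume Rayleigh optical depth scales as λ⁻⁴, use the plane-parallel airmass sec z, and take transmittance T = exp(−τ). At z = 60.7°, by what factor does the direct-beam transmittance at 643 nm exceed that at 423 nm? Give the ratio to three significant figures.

Airmass: sec 60.7° = 2.0434.
τ(643 nm) = 0.0882 × (500/643)⁴ × 2.0434 = 0.0882 × 0.3656 × 2.0434 = 0.0659.
τ(423 nm) = 0.0882 × (500/423)⁴ × 2.0434 = 0.0882 × 1.9522 × 2.0434 = 0.3518.
T(643)/T(423) = exp(τ_B − τ_A) = exp(0.2859) = 1.3310.

1.33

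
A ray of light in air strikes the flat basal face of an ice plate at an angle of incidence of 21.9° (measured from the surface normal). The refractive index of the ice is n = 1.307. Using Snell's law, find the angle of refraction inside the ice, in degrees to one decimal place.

Snell: sin θ_r = sin θ_i / n = sin 21.9° / 1.307 = 0.3730 / 1.307 = 0.2854.
θ_r = arcsin(0.2854) = 16.58°.

16.6°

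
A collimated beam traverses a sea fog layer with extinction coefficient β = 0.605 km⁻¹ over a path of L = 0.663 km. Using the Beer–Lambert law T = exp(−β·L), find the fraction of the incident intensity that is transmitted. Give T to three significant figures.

0.670

τ = β·L = 0.605 × 0.663 = 0.4011.
T = exp(−0.4011) = 0.6696.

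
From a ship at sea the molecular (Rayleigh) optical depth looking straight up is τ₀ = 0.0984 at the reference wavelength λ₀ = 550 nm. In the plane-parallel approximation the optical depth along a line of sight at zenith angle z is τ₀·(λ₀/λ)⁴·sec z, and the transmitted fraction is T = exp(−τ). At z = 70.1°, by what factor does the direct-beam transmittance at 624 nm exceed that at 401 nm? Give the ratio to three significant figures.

2.34

Airmass: sec 70.1° = 2.9379.
τ(624 nm) = 0.0984 × (550/624)⁴ × 2.9379 = 0.0984 × 0.6035 × 2.9379 = 0.1745.
τ(401 nm) = 0.0984 × (550/401)⁴ × 2.9379 = 0.0984 × 3.5389 × 2.9379 = 1.0231.
T(624)/T(401) = exp(τ_B − τ_A) = exp(0.8486) = 2.3363.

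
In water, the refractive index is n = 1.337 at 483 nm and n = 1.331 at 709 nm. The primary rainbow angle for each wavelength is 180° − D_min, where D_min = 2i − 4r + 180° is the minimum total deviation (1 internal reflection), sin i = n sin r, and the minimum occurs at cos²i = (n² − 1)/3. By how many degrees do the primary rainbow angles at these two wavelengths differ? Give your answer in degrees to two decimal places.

0.87°

At 483 nm (n = 1.337): cos²i = 0.26252 → i = 59.178°, r = 39.964°, D_min = 138.500°, rainbow angle = 41.500°.
At 709 nm (n = 1.331): cos²i = 0.25719 → i = 59.527°, r = 40.356°, D_min = 137.630°, rainbow angle = 42.370°.
Angular width = |41.500° − 42.370°| = 0.870°.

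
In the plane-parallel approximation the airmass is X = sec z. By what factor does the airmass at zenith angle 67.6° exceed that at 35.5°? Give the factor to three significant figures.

X(67.6°)/X(35.5°) = sec 67.6° / sec 35.5° = cos 35.5° / cos 67.6° = 0.8141/0.3811 = 2.1364.

2.14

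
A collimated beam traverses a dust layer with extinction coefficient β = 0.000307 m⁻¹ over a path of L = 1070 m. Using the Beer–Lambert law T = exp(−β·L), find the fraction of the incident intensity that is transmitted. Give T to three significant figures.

τ = β·L = 0.000307 × 1070 = 0.3285.
T = exp(−0.3285) = 0.7200.

0.720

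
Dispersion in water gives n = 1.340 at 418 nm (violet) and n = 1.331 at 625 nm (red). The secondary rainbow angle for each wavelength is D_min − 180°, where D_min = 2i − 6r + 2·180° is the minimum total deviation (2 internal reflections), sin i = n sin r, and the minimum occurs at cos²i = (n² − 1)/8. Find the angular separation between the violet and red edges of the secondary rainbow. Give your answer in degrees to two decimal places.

2.34°

At 418 nm (n = 1.340): cos²i = 0.09945 → i = 71.618°, r = 45.088°, D_min = 232.709°, rainbow angle = 52.709°.
At 625 nm (n = 1.331): cos²i = 0.09645 → i = 71.907°, r = 45.575°, D_min = 230.365°, rainbow angle = 50.365°.
Angular width = |52.709° − 50.365°| = 2.344°.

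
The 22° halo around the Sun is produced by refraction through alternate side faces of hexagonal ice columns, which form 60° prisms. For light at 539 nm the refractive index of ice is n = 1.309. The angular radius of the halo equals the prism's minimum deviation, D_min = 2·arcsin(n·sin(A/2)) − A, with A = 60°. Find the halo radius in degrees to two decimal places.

n·sin(A/2) = 1.309 × sin 30° = 1.309 × 0.5000 = 0.6545.
D_min = 2·arcsin(0.6545) − 60° = 2 × 40.882° − 60° = 21.763°.

21.76°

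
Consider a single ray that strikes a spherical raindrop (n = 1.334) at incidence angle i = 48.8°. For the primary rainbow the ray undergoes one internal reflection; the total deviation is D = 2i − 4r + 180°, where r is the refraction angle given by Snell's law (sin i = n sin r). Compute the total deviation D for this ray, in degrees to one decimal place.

sin r = sin 48.8° / 1.334 = 0.7524/1.334 = 0.5640; r = 34.33°.
D = 2·48.8° − 4·34.33° + 180° = 97.60° − 137.34° + 180° = 140.26°.

140.3°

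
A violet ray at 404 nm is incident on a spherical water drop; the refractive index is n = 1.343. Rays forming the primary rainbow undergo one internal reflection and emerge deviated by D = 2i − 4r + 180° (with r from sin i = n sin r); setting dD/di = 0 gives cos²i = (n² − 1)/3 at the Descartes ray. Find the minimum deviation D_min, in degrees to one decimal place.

cos²i = (1.80365 − 1)/3 = 0.26788; i = arccos(0.51757) = 58.830°.
sin r = sin 58.830°/1.343 = 0.63711; r = 39.577°.
D_min = 2·58.830° − 4·39.577° + 180° = 139.354°.

139.4°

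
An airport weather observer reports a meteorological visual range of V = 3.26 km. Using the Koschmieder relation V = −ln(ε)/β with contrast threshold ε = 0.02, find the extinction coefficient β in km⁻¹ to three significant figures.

1.20 km⁻¹

β = −ln(0.02) / V = 3.912 / 3.26 = 1.2000 km⁻¹.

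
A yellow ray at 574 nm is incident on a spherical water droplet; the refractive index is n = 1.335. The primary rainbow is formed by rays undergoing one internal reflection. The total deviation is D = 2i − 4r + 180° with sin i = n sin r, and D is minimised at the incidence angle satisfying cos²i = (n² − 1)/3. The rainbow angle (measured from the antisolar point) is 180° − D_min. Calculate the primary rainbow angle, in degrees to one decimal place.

cos²i = (1.78222 − 1)/3 = 0.26074; i = arccos(0.51063) = 59.294°.
sin r = sin 59.294°/1.335 = 0.64405; r = 40.094°.
D_min = 2·59.294° − 4·40.094° + 180° = 138.212°.
Rainbow angle = 180° − D_min = 41.788°.

41.8°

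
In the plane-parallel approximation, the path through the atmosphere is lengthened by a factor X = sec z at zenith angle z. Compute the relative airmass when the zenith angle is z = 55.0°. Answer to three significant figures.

X = sec z = 1/cos 55.0° = 1/0.5736 = 1.7434.

1.74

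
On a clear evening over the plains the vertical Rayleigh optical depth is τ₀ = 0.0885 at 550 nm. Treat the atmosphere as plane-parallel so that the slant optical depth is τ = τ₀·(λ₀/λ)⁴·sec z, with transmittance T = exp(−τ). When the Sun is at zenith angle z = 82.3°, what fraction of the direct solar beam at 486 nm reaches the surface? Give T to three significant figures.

sec 82.3° = 7.4635.
τ = 0.0885 × (550/486)⁴ × 7.4635 = 0.0885 × 1.6402 × 7.4635 = 1.0834.
T = exp(−1.0834) = 0.3384.

0.338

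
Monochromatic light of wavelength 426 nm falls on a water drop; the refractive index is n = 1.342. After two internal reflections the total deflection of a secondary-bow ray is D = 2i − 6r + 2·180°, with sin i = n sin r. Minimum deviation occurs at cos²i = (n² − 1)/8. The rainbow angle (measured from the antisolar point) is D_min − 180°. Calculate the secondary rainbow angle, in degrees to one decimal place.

53.2°

cos²i = (1.80096 − 1)/8 = 0.10012; i = arccos(0.31642) = 71.554°.
sin r = sin 71.554°/1.342 = 0.70687; r = 44.981°.
D_min = 2·71.554° − 6·44.981° + 360° = 233.222°.
Rainbow angle = D_min − 180° = 53.222°.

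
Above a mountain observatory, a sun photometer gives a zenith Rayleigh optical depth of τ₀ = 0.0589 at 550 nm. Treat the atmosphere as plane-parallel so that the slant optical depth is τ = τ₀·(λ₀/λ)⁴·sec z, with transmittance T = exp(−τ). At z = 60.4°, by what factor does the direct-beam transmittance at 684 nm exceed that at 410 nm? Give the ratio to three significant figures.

Airmass: sec 60.4° = 2.0245.
τ(684 nm) = 0.0589 × (550/684)⁴ × 2.0245 = 0.0589 × 0.4180 × 2.0245 = 0.0499.
τ(410 nm) = 0.0589 × (550/410)⁴ × 2.0245 = 0.0589 × 3.2383 × 2.0245 = 0.3861.
T(684)/T(410) = exp(τ_B − τ_A) = exp(0.3363) = 1.3998.

1.40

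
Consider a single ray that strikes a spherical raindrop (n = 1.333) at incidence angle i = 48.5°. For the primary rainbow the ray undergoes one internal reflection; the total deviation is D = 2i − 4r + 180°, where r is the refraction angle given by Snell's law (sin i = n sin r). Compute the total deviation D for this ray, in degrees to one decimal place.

sin r = sin 48.5° / 1.333 = 0.7490/1.333 = 0.5619; r = 34.18°.
D = 2·48.5° − 4·34.18° + 180° = 97.00° − 136.74° + 180° = 140.26°.

140.3°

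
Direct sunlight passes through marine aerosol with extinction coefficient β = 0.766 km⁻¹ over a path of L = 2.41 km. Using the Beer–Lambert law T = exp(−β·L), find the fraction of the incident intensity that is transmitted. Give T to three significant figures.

0.158

τ = β·L = 0.766 × 2.41 = 1.8461.
T = exp(−1.8461) = 0.1579.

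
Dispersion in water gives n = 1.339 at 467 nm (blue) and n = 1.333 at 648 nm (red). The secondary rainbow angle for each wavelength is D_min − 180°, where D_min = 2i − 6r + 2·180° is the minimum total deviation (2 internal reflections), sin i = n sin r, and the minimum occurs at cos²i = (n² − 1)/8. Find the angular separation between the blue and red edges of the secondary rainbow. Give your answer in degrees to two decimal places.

At 467 nm (n = 1.339): cos²i = 0.09912 → i = 71.650°, r = 45.141°, D_min = 232.451°, rainbow angle = 52.451°.
At 648 nm (n = 1.333): cos²i = 0.09711 → i = 71.843°, r = 45.466°, D_min = 230.891°, rainbow angle = 50.891°.
Angular width = |52.451° − 50.891°| = 1.560°.

1.56°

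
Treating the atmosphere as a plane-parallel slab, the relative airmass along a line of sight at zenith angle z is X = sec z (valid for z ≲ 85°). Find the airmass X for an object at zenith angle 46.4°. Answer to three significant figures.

1.45

X = sec z = 1/cos 46.4° = 1/0.6896 = 1.4501.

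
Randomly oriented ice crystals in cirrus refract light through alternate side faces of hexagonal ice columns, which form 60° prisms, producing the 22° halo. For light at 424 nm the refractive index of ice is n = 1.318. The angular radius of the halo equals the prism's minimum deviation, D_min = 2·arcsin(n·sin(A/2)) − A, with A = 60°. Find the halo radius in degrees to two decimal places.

n·sin(A/2) = 1.318 × sin 30° = 1.318 × 0.5000 = 0.6590.
D_min = 2·arcsin(0.6590) − 60° = 2 × 41.224° − 60° = 22.447°.

22.45°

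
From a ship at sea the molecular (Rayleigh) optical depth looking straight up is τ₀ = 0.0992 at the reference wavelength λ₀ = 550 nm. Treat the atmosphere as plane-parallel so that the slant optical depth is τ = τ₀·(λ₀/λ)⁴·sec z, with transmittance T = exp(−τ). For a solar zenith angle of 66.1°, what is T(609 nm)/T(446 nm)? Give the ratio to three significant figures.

Airmass: sec 66.1° = 2.4683.
τ(609 nm) = 0.0992 × (550/609)⁴ × 2.4683 = 0.0992 × 0.6652 × 2.4683 = 0.1629.
τ(446 nm) = 0.0992 × (550/446)⁴ × 2.4683 = 0.0992 × 2.3127 × 2.4683 = 0.5663.
T(609)/T(446) = exp(τ_B − τ_A) = exp(0.4034) = 1.4969.

1.50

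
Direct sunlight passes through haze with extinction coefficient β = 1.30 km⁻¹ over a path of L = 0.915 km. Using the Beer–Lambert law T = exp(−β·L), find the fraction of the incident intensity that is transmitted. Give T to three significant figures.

τ = β·L = 1.30 × 0.915 = 1.1895.
T = exp(−1.1895) = 0.3044.

0.304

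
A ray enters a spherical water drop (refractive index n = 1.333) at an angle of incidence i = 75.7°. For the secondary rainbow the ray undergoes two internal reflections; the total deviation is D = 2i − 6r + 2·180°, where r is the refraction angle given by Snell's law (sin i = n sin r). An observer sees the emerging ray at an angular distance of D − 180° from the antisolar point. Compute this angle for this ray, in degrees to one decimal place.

51.6°

sin r = sin 75.7° / 1.333 = 0.9690/1.333 = 0.7269; r = 46.63°.
D = 2·75.7° − 6·46.63° + 2·180° = 151.40° − 279.78° + 360° = 231.62°.
Angle from antisolar point = D − 180° = 51.62°.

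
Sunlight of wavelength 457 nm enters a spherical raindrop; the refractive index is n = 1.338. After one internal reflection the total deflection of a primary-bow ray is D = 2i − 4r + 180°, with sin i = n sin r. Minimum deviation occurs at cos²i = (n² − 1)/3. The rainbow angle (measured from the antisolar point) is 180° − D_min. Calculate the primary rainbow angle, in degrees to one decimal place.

cos²i = (1.79024 − 1)/3 = 0.26341; i = arccos(0.51324) = 59.120°.
sin r = sin 59.120°/1.338 = 0.64144; r = 39.899°.
D_min = 2·59.120° − 4·39.899° + 180° = 138.643°.
Rainbow angle = 180° − D_min = 41.357°.

41.4°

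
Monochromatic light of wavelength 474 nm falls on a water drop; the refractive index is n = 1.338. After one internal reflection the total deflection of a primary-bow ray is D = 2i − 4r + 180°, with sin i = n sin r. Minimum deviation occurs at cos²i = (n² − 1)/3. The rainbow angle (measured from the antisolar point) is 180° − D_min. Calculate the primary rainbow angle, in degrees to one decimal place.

41.4°

cos²i = (1.79024 − 1)/3 = 0.26341; i = arccos(0.51324) = 59.120°.
sin r = sin 59.120°/1.338 = 0.64144; r = 39.899°.
D_min = 2·59.120° − 4·39.899° + 180° = 138.643°.
Rainbow angle = 180° − D_min = 41.357°.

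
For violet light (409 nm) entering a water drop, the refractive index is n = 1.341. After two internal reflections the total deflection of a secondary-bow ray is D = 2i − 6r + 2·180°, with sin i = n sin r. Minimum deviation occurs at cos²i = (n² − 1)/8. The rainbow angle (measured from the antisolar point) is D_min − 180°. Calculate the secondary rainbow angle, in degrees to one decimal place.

53.0°

cos²i = (1.79828 − 1)/8 = 0.09979; i = arccos(0.31589) = 71.586°.
sin r = sin 71.586°/1.341 = 0.70753; r = 45.034°.
D_min = 2·71.586° − 6·45.034° + 360° = 232.966°.
Rainbow angle = D_min − 180° = 52.966°.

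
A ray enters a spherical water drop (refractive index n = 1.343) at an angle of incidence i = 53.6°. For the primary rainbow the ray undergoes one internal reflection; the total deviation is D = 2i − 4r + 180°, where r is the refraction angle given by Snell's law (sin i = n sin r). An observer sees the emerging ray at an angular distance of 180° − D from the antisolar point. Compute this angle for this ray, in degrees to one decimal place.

40.1°

sin r = sin 53.6° / 1.343 = 0.8049/1.343 = 0.5993; r = 36.82°.
D = 2·53.6° − 4·36.82° + 180° = 107.20° − 147.29° + 180° = 139.91°.
Angle from antisolar point = 180° − D = 40.09°.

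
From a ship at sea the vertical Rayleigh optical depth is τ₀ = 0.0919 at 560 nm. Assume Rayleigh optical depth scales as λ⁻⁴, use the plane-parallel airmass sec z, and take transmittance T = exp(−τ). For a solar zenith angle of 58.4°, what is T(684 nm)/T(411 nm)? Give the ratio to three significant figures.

Airmass: sec 58.4° = 1.9084.
τ(684 nm) = 0.0919 × (560/684)⁴ × 1.9084 = 0.0919 × 0.4493 × 1.9084 = 0.0788.
τ(411 nm) = 0.0919 × (560/411)⁴ × 1.9084 = 0.0919 × 3.4466 × 1.9084 = 0.6045.
T(684)/T(411) = exp(τ_B − τ_A) = exp(0.5257) = 1.6916.

1.69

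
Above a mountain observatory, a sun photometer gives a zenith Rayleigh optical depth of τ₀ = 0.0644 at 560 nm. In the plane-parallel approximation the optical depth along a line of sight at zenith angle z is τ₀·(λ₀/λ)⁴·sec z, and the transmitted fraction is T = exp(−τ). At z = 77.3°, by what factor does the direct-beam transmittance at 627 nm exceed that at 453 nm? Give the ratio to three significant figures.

1.64

Airmass: sec 77.3° = 4.5486.
τ(627 nm) = 0.0644 × (560/627)⁴ × 4.5486 = 0.0644 × 0.6363 × 4.5486 = 0.1864.
τ(453 nm) = 0.0644 × (560/453)⁴ × 4.5486 = 0.0644 × 2.3354 × 4.5486 = 0.6841.
T(627)/T(453) = exp(τ_B − τ_A) = exp(0.4977) = 1.6449.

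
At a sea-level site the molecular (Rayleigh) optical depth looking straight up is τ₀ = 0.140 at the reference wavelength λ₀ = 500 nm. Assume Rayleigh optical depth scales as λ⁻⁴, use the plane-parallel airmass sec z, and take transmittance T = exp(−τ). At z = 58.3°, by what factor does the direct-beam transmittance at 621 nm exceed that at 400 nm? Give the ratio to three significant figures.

Airmass: sec 58.3° = 1.9031.
τ(621 nm) = 0.140 × (500/621)⁴ × 1.9031 = 0.140 × 0.4203 × 1.9031 = 0.1120.
τ(400 nm) = 0.140 × (500/400)⁴ × 1.9031 = 0.140 × 2.4414 × 1.9031 = 0.6505.
T(621)/T(400) = exp(τ_B − τ_A) = exp(0.5385) = 1.7134.

1.71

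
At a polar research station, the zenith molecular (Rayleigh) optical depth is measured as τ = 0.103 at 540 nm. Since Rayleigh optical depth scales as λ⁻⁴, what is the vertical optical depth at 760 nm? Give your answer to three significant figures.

τ(760 nm) = τ(540 nm) × (540/760)⁴ = 0.103 × (0.7105)⁴ = 0.103 × 0.2549 = 0.0263.

0.0263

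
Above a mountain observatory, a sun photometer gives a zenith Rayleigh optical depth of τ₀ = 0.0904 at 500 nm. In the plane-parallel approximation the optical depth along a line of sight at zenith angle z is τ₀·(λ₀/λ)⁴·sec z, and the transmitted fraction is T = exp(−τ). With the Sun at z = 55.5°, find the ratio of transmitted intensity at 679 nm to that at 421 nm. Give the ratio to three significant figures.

Airmass: sec 55.5° = 1.7655.
τ(679 nm) = 0.0904 × (500/679)⁴ × 1.7655 = 0.0904 × 0.2940 × 1.7655 = 0.0469.
τ(421 nm) = 0.0904 × (500/421)⁴ × 1.7655 = 0.0904 × 1.9895 × 1.7655 = 0.3175.
T(679)/T(421) = exp(τ_B − τ_A) = exp(0.2706) = 1.3108.

1.31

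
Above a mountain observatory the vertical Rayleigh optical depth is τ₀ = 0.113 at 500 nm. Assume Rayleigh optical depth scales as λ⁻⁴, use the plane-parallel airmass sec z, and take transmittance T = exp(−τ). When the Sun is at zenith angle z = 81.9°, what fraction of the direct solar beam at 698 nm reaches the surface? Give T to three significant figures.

0.810

sec 81.9° = 7.0972.
τ = 0.113 × (500/698)⁴ × 7.0972 = 0.113 × 0.2633 × 7.0972 = 0.2112.
T = exp(−0.2112) = 0.8096.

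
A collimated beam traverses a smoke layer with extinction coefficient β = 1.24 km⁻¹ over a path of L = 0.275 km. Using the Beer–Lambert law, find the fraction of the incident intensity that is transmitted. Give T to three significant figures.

τ = β·L = 1.24 × 0.275 = 0.3410.
T = exp(−0.3410) = 0.7111.

0.711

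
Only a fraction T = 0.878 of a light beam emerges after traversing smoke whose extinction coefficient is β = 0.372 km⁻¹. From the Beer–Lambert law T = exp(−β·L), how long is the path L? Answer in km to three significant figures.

Beer–Lambert: T = exp(−βL) ⇒ L = −ln(T)/β = −ln(0.878)/0.372 = 0.1301/0.372 = 0.3498 km.

0.350 km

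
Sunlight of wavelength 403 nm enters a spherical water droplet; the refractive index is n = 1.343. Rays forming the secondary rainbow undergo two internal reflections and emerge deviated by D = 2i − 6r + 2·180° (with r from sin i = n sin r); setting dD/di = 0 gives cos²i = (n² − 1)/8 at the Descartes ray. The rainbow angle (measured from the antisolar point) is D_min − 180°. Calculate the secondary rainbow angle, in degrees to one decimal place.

53.5°

cos²i = (1.80365 − 1)/8 = 0.10046; i = arccos(0.31695) = 71.522°.
sin r = sin 71.522°/1.343 = 0.70621; r = 44.928°.
D_min = 2·71.522° − 6·44.928° + 360° = 233.478°.
Rainbow angle = D_min − 180° = 53.478°.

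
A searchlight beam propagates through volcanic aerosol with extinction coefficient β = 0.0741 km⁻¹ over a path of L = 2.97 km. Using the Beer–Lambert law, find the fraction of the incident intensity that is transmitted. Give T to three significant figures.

τ = β·L = 0.0741 × 2.97 = 0.2201.
T = exp(−0.2201) = 0.8025.

0.802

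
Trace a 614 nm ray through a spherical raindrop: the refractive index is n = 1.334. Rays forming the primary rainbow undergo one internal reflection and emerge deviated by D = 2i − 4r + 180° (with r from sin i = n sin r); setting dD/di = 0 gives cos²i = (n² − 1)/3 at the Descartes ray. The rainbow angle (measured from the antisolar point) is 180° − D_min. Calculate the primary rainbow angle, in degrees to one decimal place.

41.9°

cos²i = (1.77956 − 1)/3 = 0.25985; i = arccos(0.50976) = 59.352°.
sin r = sin 59.352°/1.334 = 0.64492; r = 40.159°.
D_min = 2·59.352° − 4·40.159° + 180° = 138.067°.
Rainbow angle = 180° − D_min = 41.933°.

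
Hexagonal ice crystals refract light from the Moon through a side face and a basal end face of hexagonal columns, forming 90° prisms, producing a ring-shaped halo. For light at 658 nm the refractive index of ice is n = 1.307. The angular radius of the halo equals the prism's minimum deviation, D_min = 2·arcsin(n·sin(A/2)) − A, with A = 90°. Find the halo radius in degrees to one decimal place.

n·sin(A/2) = 1.307 × sin 45° = 1.307 × 0.7071 = 0.9242.
D_min = 2·arcsin(0.9242) − 90° = 2 × 67.546° − 90° = 45.093°.

45.1°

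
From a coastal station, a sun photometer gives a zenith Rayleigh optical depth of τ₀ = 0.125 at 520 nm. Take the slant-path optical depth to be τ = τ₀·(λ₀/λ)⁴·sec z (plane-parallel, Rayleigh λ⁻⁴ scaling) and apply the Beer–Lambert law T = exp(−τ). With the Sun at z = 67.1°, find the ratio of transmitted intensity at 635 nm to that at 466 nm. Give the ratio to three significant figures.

Airmass: sec 67.1° = 2.5699.
τ(635 nm) = 0.125 × (520/635)⁴ × 2.5699 = 0.125 × 0.4497 × 2.5699 = 0.1445.
τ(466 nm) = 0.125 × (520/466)⁴ × 2.5699 = 0.125 × 1.5505 × 2.5699 = 0.4981.
T(635)/T(466) = exp(τ_B − τ_A) = exp(0.3536) = 1.4242.

1.42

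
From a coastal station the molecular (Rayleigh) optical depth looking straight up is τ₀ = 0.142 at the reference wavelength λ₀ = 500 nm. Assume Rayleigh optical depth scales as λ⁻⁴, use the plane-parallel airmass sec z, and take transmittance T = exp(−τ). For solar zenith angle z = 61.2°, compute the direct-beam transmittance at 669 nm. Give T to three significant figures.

sec 61.2° = 2.0757.
τ = 0.142 × (500/669)⁴ × 2.0757 = 0.142 × 0.3120 × 2.0757 = 0.0920.
T = exp(−0.0920) = 0.9121.

0.912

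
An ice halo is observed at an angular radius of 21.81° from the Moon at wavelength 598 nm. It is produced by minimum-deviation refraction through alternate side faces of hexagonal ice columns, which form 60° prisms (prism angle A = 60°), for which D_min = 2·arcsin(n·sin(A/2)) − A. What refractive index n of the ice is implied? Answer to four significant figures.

1.310

Rearranging: n = sin((D_min + A)/2) / sin(A/2).
(D_min + A)/2 = (21.81° + 60°)/2 = 40.905°.
n = sin 40.905° / sin 30° = 0.6548 / 0.5000 = 1.3096.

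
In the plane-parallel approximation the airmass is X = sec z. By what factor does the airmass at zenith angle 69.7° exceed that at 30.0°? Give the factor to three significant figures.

X(69.7°)/X(30.0°) = sec 69.7° / sec 30.0° = cos 30.0° / cos 69.7° = 0.8660/0.3469 = 2.4962.

2.50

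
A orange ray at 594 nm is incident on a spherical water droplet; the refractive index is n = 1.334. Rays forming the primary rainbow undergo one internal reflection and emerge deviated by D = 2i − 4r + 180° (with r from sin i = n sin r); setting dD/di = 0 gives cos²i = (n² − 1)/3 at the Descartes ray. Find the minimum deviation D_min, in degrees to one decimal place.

138.1°

cos²i = (1.77956 − 1)/3 = 0.25985; i = arccos(0.50976) = 59.352°.
sin r = sin 59.352°/1.334 = 0.64492; r = 40.159°.
D_min = 2·59.352° − 4·40.159° + 180° = 138.067°.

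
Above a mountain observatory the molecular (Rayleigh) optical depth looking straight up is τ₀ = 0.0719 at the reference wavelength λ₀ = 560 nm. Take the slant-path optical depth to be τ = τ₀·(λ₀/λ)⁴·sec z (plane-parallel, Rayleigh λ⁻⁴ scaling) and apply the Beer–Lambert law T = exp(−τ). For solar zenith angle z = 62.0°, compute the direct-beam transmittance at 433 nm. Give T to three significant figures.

sec 62.0° = 2.1301.
τ = 0.0719 × (560/433)⁴ × 2.1301 = 0.0719 × 2.7977 × 2.1301 = 0.4285.
T = exp(−0.4285) = 0.6515.

0.652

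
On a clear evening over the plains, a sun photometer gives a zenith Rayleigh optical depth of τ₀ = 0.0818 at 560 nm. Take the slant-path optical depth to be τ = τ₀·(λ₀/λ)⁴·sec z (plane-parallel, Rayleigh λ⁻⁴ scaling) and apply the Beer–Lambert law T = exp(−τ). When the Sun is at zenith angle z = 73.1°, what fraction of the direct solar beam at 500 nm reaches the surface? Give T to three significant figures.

sec 73.1° = 3.4399.
τ = 0.0818 × (560/500)⁴ × 3.4399 = 0.0818 × 1.5735 × 3.4399 = 0.4428.
T = exp(−0.4428) = 0.6423.

0.642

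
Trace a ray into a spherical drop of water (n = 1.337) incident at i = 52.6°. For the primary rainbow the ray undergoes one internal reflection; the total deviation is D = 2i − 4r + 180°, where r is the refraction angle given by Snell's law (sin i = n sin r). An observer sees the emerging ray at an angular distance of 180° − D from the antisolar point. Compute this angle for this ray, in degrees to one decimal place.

sin r = sin 52.6° / 1.337 = 0.7944/1.337 = 0.5942; r = 36.45°.
D = 2·52.6° − 4·36.45° + 180° = 105.20° − 145.82° + 180° = 139.38°.
Angle from antisolar point = 180° − D = 40.62°.

40.6°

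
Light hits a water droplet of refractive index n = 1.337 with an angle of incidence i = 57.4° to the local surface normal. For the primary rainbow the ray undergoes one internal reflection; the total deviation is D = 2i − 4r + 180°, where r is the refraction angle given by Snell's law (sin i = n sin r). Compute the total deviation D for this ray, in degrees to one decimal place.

sin r = sin 57.4° / 1.337 = 0.8425/1.337 = 0.6301; r = 39.06°.
D = 2·57.4° − 4·39.06° + 180° = 114.80° − 156.23° + 180° = 138.57°.

138.6°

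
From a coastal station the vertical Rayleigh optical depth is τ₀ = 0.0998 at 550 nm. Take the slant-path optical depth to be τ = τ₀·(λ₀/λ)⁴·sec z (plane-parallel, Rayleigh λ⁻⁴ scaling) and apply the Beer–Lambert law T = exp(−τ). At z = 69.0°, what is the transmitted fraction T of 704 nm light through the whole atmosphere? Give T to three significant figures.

sec 69.0° = 2.7904.
τ = 0.0998 × (550/704)⁴ × 2.7904 = 0.0998 × 0.3725 × 2.7904 = 0.1037.
T = exp(−0.1037) = 0.9015.

0.901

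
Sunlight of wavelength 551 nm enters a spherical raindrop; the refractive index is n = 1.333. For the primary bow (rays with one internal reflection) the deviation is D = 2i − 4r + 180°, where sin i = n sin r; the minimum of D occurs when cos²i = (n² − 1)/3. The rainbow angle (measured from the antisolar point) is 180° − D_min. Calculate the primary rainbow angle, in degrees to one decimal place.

42.1°

cos²i = (1.77689 − 1)/3 = 0.25896; i = arccos(0.50888) = 59.410°.
sin r = sin 59.410°/1.333 = 0.64579; r = 40.225°.
D_min = 2·59.410° − 4·40.225° + 180° = 137.922°.
Rainbow angle = 180° − D_min = 42.078°.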